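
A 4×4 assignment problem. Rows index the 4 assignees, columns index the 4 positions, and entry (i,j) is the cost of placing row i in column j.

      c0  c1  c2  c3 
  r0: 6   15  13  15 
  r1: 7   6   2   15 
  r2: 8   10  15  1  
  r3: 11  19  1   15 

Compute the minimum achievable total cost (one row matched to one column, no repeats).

Minimum assignment cost: 14

optimal assignment: row0→col0 (cost 6), row1→col1 (cost 6), row2→col3 (cost 1), row3→col2 (cost 1)
total = 6 + 6 + 1 + 1 = 14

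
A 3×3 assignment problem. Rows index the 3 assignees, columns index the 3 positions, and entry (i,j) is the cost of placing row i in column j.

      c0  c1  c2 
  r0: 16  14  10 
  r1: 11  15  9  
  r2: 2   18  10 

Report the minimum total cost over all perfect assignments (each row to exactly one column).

Minimum assignment cost: 25

optimal assignment: row0→col1 (cost 14), row1→col2 (cost 9), row2→col0 (cost 2)
total = 14 + 9 + 2 = 25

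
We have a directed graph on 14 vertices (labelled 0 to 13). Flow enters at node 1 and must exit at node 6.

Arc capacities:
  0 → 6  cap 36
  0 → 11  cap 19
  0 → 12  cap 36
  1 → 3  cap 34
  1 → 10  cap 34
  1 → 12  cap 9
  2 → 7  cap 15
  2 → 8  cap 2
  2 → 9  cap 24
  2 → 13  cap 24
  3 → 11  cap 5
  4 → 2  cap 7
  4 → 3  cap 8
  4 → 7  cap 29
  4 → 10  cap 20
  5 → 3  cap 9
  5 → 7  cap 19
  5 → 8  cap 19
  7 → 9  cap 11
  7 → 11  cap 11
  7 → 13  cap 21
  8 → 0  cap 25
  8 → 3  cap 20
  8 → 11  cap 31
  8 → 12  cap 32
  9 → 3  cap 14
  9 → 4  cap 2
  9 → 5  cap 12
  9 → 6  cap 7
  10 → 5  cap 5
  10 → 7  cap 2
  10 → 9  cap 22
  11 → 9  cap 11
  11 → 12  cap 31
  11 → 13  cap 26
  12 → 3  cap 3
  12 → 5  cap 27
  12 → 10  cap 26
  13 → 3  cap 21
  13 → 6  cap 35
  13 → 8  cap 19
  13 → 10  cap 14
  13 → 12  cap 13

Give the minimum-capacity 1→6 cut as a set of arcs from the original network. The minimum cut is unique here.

augment #1: 1→10→9→6 push 7
augment #2: 1→3→11→13→6 push 5
augment #3: 1→10→7→13→6 push 2
augment #4: 1→10→5→7→13→6 push 5
augment #5: 1→12→5→7→13→6 push 9
augment #6: 1→10→9→4→2→13→6 push 2
augment #7: 1→10→9→5→7→13→6 push 5
augment #8: 1→10→9→5→8→0→6 push 7
max flow = 42; residual-reachable set from 1 gives S-side
cut edges (S→T): {(1,12), (3,11), (9,4), (9,5), (9,6), (10,5), (10,7)} total cap 42

Min-cut arcs: {(1,12), (3,11), (9,4), (9,5), (9,6), (10,5), (10,7)} (total capacity 42)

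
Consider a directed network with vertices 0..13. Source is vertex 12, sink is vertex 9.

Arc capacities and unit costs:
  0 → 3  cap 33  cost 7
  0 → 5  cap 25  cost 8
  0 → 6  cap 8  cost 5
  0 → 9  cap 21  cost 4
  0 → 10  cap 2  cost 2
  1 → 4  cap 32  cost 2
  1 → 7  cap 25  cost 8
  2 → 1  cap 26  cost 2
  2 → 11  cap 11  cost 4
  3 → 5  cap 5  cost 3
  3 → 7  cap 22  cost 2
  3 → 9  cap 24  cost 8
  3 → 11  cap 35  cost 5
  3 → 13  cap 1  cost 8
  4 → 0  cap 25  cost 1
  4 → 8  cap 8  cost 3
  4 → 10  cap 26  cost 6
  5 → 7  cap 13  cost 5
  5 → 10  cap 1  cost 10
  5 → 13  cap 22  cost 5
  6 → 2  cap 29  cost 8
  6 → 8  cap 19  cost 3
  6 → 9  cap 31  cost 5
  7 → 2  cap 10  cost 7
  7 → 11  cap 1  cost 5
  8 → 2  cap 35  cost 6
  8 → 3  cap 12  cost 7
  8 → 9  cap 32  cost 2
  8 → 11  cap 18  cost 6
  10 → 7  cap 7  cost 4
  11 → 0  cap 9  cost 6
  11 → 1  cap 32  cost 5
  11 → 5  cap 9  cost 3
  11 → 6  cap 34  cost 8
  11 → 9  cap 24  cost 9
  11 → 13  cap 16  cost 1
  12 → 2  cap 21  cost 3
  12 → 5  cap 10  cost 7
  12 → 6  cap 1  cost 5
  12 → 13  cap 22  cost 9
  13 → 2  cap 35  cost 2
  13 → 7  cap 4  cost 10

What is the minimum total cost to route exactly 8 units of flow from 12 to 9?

shortest-cost path #1: 12→6→9 push 1 @ unit cost 10 (adds 10)
shortest-cost path #2: 12→2→1→4→8→9 push 7 @ unit cost 12 (adds 84)
total cost = 94

Minimum cost for 8 units: 94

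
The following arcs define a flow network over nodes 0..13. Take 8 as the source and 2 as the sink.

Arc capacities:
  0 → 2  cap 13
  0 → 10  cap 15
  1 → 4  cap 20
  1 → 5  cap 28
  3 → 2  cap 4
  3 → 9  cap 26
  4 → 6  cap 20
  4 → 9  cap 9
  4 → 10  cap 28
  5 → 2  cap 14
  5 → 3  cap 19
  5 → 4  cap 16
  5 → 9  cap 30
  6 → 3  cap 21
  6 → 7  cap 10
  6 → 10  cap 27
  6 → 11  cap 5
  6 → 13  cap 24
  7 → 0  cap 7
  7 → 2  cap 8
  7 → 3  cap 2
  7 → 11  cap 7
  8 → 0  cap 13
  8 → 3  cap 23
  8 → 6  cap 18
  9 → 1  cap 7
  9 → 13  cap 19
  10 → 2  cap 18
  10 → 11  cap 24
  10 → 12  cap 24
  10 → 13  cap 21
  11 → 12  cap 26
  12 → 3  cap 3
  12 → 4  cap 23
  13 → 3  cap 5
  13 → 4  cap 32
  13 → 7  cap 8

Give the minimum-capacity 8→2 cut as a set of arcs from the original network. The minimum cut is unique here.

augment #1: 8→0→2 push 13
augment #2: 8→3→2 push 4
augment #3: 8→6→7→2 push 8
augment #4: 8→6→10→2 push 10
augment #5: 8→3→9→1→5→2 push 7
augment #6: 8→3→9→13→4→10→2 push 8
max flow = 50; residual-reachable set from 8 gives S-side
cut edges (S→T): {(0,2), (3,2), (7,2), (9,1), (10,2)} total cap 50

Min-cut arcs: {(0,2), (3,2), (7,2), (9,1), (10,2)} (total capacity 50)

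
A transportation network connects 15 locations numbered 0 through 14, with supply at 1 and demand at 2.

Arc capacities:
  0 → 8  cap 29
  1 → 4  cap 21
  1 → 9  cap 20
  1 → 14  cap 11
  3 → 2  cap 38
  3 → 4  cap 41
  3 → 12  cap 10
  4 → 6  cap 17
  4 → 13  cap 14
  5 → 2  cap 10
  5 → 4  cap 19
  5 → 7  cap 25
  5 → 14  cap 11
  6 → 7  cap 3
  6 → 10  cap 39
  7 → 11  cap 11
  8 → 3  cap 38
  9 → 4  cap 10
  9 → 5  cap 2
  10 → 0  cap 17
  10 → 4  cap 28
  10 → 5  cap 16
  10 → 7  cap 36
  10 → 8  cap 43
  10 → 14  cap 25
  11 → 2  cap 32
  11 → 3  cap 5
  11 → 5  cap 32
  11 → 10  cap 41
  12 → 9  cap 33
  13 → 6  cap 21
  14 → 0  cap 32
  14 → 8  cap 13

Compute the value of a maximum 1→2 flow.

augment #1: 1→9→5→2 bottleneck 2, total now 2
augment #2: 1→14→8→3→2 bottleneck 11, total now 13
augment #3: 1→4→6→7→11→2 bottleneck 3, total now 16
augment #4: 1→4→6→10→5→2 bottleneck 8, total now 24
augment #5: 1→4→6→10→7→11→2 bottleneck 6, total now 30
augment #6: 1→4→13→6→10→7→11→2 bottleneck 2, total now 32
augment #7: 1→4→13→6→10→8→3→2 bottleneck 2, total now 34
augment #8: 1→9→4→13→6→10→8→3→2 bottleneck 10, total now 44

Maximum flow value: 44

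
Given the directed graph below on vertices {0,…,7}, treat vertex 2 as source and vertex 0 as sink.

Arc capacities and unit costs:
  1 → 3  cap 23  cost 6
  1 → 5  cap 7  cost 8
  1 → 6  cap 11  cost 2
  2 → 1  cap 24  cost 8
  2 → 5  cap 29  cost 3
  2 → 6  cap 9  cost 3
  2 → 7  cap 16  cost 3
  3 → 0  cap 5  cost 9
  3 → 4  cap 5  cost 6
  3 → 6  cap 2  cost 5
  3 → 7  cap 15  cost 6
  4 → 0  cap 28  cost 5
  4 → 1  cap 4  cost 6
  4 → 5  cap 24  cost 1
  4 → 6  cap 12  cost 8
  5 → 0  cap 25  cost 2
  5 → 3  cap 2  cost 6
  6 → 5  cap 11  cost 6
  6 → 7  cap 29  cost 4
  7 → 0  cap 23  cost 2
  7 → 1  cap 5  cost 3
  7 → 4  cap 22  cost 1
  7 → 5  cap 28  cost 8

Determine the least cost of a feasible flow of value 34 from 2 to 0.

shortest-cost path #1: 2→5→0 push 25 @ unit cost 5 (adds 125)
shortest-cost path #2: 2→7→0 push 9 @ unit cost 5 (adds 45)
total cost = 170

Minimum cost for 34 units: 170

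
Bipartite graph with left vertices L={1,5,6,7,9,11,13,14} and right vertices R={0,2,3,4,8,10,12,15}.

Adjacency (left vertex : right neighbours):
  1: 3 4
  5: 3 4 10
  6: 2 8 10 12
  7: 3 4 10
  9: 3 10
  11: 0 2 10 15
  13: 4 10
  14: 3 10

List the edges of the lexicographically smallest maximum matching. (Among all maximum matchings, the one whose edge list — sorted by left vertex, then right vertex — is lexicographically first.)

|M| = 5 (so the lex-smallest maximum matching has 5 edges)
process left vertices in ascending order; for each, take the smallest-labelled available neighbour that still permits 5 edges overall, or leave it unmatched if none does
lex-smallest matching: {1-3, 5-4, 6-2, 7-10, 11-0}

Lex-smallest maximum matching: {(1,3), (5,4), (6,2), (7,10), (11,0)}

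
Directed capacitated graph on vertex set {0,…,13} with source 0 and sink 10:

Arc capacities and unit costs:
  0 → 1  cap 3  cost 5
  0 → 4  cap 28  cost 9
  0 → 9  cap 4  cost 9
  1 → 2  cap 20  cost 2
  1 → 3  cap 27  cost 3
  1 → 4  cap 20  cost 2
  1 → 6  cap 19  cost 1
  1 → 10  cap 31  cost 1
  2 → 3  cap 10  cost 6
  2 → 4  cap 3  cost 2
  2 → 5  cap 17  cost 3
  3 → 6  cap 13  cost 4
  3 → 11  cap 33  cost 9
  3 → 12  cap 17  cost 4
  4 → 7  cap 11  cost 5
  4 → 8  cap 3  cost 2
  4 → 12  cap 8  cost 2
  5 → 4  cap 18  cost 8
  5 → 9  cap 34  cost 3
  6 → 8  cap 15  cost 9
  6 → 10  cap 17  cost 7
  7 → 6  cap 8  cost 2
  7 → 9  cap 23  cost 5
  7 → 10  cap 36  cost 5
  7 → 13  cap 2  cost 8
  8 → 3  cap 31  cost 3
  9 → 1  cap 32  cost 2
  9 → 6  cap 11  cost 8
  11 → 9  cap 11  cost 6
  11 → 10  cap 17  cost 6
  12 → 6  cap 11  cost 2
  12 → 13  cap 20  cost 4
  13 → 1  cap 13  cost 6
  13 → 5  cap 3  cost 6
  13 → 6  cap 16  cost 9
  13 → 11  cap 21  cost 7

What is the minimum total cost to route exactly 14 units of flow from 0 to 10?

Minimum cost for 14 units: 199

shortest-cost path #1: 0→1→10 push 3 @ unit cost 6 (adds 18)
shortest-cost path #2: 0→9→1→10 push 4 @ unit cost 12 (adds 48)
shortest-cost path #3: 0→4→7→10 push 7 @ unit cost 19 (adds 133)
total cost = 199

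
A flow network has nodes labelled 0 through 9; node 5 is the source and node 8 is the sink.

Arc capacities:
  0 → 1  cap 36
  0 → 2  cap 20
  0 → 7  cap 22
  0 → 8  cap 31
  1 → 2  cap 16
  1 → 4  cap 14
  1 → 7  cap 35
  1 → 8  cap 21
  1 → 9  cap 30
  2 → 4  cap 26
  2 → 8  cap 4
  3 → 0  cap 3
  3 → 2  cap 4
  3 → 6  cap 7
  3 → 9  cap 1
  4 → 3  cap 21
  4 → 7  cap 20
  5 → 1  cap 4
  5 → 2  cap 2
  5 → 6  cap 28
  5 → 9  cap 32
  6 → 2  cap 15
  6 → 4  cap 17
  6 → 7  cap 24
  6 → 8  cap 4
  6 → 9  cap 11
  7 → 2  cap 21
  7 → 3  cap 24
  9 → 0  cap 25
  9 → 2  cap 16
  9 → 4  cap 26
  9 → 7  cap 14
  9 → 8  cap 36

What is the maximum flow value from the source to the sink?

Maximum flow value: 59

augment #1: 5→1→8 bottleneck 4, total now 4
augment #2: 5→2→8 bottleneck 2, total now 6
augment #3: 5→6→8 bottleneck 4, total now 10
augment #4: 5→9→8 bottleneck 32, total now 42
augment #5: 5→6→2→8 bottleneck 2, total now 44
augment #6: 5→6→9→8 bottleneck 4, total now 48
augment #7: 5→6→9→0→8 bottleneck 7, total now 55
augment #8: 5→6→4→3→0→8 bottleneck 3, total now 58
augment #9: 5→6→4→3→9→0→8 bottleneck 1, total now 59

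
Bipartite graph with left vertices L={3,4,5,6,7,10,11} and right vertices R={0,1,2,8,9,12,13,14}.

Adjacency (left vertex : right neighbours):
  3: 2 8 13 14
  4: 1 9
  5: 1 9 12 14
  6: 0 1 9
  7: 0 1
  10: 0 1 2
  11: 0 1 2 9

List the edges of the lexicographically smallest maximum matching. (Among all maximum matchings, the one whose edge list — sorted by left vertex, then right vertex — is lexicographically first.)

Lex-smallest maximum matching: {(3,8), (4,1), (5,12), (6,0), (10,2), (11,9)}

|M| = 6 (so the lex-smallest maximum matching has 6 edges)
process left vertices in ascending order; for each, take the smallest-labelled available neighbour that still permits 6 edges overall, or leave it unmatched if none does
lex-smallest matching: {3-8, 4-1, 5-12, 6-0, 10-2, 11-9}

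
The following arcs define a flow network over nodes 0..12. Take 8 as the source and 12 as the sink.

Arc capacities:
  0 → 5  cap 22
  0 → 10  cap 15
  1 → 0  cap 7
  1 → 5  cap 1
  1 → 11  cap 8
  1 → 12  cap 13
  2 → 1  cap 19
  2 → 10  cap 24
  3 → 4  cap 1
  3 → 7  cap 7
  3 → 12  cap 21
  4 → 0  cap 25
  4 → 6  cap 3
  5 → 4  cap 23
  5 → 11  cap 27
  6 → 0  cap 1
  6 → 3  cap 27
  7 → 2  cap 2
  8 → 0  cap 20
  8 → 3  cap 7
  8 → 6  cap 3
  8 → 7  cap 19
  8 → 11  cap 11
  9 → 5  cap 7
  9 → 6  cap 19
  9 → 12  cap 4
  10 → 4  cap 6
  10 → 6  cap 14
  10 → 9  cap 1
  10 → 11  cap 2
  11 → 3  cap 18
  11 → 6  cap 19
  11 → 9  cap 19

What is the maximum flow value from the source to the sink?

Maximum flow value: 27

augment #1: 8→3→12 bottleneck 7, total now 7
augment #2: 8→6→3→12 bottleneck 3, total now 10
augment #3: 8→11→3→12 bottleneck 11, total now 21
augment #4: 8→0→10→9→12 bottleneck 1, total now 22
augment #5: 8→7→2→1→12 bottleneck 2, total now 24
augment #6: 8→0→5→11→9→12 bottleneck 3, total now 27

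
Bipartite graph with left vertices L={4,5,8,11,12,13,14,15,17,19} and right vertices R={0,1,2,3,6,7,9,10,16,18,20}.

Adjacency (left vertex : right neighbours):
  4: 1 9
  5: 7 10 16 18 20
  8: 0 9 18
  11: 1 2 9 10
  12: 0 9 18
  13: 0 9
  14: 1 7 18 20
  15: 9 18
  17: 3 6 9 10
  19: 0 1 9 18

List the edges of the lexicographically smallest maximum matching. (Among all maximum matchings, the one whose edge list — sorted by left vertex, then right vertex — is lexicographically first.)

|M| = 8 (so the lex-smallest maximum matching has 8 edges)
process left vertices in ascending order; for each, take the smallest-labelled available neighbour that still permits 8 edges overall, or leave it unmatched if none does
lex-smallest matching: {4-1, 5-7, 8-0, 11-2, 12-9, 14-20, 15-18, 17-3}

Lex-smallest maximum matching: {(4,1), (5,7), (8,0), (11,2), (12,9), (14,20), (15,18), (17,3)}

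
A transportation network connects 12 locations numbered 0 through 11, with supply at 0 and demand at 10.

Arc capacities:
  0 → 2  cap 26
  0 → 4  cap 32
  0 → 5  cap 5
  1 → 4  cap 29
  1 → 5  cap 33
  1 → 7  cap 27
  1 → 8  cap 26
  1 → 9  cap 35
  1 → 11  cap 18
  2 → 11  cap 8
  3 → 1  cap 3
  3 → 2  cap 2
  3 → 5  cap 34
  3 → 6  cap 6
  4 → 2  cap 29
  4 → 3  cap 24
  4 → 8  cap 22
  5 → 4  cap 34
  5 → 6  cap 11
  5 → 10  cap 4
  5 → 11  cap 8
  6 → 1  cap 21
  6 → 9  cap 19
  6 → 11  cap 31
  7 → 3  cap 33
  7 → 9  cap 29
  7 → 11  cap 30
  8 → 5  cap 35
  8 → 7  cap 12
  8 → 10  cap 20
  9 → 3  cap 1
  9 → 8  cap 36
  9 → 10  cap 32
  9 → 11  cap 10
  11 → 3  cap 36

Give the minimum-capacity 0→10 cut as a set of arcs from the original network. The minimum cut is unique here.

Min-cut arcs: {(0,4), (0,5), (2,11)} (total capacity 45)

augment #1: 0→5→10 push 4
augment #2: 0→4→8→10 push 20
augment #3: 0→5→6→9→10 push 1
augment #4: 0→4→3→1→9→10 push 3
augment #5: 0→4→3→6→9→10 push 6
augment #6: 0→4→8→7→9→10 push 2
augment #7: 0→4→3→5→6→9→10 push 1
augment #8: 0→2→11→3→5→6→9→10 push 8
max flow = 45; residual-reachable set from 0 gives S-side
cut edges (S→T): {(0,4), (0,5), (2,11)} total cap 45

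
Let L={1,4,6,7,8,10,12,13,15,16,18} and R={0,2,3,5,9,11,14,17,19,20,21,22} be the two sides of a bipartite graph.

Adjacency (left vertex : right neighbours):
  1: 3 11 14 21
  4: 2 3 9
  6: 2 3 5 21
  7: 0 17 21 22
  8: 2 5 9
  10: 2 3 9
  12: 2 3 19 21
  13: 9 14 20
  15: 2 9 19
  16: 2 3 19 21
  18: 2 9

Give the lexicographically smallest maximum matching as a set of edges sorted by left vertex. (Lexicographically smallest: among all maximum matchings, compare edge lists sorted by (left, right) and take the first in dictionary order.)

Lex-smallest maximum matching: {(1,11), (4,2), (6,3), (7,0), (8,5), (10,9), (12,19), (13,14), (16,21)}

|M| = 9 (so the lex-smallest maximum matching has 9 edges)
process left vertices in ascending order; for each, take the smallest-labelled available neighbour that still permits 9 edges overall, or leave it unmatched if none does
lex-smallest matching: {1-11, 4-2, 6-3, 7-0, 8-5, 10-9, 12-19, 13-14, 16-21}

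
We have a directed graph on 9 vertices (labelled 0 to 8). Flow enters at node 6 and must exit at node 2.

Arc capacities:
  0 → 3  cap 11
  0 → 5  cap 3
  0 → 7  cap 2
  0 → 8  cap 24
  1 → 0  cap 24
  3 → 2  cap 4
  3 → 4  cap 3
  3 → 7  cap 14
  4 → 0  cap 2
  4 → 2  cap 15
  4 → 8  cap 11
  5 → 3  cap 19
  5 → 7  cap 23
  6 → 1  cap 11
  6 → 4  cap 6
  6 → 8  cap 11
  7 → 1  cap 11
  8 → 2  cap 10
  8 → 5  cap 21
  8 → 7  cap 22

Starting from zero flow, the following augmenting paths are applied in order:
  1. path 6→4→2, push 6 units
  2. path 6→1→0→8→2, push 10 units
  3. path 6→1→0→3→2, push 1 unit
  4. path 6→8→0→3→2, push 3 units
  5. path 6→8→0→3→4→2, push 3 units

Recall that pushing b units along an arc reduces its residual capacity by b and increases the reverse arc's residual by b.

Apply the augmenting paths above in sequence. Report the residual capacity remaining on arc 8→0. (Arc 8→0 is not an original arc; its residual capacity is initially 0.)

Residual capacity of (8,0): 4

after path 1 (6→4→2, push 6): res(8,0)=0
after path 2 (6→1→0→8→2, push 10): res(8,0)=10
after path 3 (6→1→0→3→2, push 1): res(8,0)=10
after path 4 (6→8→0→3→2, push 3): res(8,0)=7
after path 5 (6→8→0→3→4→2, push 3): res(8,0)=4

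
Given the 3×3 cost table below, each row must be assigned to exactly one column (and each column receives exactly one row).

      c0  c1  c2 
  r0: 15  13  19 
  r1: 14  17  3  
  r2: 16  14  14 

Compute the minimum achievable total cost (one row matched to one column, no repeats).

Minimum assignment cost: 32

one of 2 optimal assignments: row0→col0 (cost 15), row1→col2 (cost 3), row2→col1 (cost 14)
total = 15 + 3 + 14 = 32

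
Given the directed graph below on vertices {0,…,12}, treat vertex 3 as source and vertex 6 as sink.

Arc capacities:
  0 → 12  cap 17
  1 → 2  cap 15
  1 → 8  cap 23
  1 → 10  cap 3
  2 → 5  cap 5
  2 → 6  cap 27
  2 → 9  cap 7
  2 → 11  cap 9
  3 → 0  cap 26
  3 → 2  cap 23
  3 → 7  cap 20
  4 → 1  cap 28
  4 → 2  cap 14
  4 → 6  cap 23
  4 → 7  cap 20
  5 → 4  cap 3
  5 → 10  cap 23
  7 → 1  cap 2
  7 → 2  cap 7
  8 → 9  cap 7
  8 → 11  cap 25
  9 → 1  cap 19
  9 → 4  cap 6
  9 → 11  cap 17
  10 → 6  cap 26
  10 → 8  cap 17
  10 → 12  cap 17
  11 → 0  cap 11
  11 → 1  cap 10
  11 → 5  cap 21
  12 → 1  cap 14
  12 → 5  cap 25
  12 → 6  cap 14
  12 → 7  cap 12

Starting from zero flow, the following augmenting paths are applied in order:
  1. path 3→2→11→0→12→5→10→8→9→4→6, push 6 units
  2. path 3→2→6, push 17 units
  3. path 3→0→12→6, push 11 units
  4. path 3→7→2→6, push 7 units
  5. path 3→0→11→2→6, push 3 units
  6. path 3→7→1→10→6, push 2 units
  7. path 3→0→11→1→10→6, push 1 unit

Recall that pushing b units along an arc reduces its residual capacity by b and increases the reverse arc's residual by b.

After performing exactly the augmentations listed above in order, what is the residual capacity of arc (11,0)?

Residual capacity of (11,0): 9

after path 1 (3→2→11→0→12→5→10→8→9→4→6, push 6): res(11,0)=5
after path 2 (3→2→6, push 17): res(11,0)=5
after path 3 (3→0→12→6, push 11): res(11,0)=5
after path 4 (3→7→2→6, push 7): res(11,0)=5
after path 5 (3→0→11→2→6, push 3): res(11,0)=8
after path 6 (3→7→1→10→6, push 2): res(11,0)=8
after path 7 (3→0→11→1→10→6, push 1): res(11,0)=9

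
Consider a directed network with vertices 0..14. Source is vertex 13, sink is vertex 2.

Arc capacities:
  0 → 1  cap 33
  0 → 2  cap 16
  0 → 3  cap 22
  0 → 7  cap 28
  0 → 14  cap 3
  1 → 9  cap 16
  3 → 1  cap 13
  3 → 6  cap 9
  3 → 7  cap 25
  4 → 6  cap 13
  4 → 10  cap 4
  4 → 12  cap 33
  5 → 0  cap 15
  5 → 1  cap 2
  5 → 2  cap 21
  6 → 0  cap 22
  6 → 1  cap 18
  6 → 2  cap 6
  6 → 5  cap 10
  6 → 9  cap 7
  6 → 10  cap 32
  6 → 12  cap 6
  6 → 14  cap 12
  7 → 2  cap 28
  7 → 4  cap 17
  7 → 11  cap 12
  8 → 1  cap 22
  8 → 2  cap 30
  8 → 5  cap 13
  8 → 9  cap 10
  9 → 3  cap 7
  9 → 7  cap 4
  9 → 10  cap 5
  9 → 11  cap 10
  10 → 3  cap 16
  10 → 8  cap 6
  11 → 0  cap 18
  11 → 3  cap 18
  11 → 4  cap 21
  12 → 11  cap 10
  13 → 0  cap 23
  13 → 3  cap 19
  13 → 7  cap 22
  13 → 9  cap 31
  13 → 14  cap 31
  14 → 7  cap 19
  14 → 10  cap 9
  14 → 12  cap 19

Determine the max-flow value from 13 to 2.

Maximum flow value: 66

augment #1: 13→0→2 bottleneck 16, total now 16
augment #2: 13→7→2 bottleneck 22, total now 38
augment #3: 13→0→7→2 bottleneck 6, total now 44
augment #4: 13→3→6→2 bottleneck 6, total now 50
augment #5: 13→3→6→5→2 bottleneck 3, total now 53
augment #6: 13→9→10→8→2 bottleneck 5, total now 58
augment #7: 13→14→10→8→2 bottleneck 1, total now 59
augment #8: 13→0→7→4→6→5→2 bottleneck 1, total now 60
augment #9: 13→3→7→4→6→5→2 bottleneck 6, total now 66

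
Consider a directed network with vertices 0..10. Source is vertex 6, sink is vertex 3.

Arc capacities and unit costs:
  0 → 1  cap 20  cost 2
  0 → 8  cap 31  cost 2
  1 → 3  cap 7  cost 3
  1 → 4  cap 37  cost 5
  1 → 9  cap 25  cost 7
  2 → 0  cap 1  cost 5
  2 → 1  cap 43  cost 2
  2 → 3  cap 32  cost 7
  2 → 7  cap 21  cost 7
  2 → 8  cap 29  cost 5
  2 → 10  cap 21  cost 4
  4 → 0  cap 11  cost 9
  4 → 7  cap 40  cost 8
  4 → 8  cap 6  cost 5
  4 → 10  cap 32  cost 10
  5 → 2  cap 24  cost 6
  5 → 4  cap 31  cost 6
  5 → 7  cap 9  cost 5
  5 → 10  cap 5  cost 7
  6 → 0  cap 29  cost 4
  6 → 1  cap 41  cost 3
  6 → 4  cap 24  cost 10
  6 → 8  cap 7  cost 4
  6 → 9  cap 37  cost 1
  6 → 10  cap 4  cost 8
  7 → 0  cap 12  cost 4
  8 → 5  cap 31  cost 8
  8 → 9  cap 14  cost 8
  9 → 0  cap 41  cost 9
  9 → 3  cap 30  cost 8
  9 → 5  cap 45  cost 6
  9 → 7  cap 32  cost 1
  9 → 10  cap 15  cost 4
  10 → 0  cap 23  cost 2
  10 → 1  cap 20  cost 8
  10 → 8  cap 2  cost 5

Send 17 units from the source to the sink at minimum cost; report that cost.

shortest-cost path #1: 6→1→3 push 7 @ unit cost 6 (adds 42)
shortest-cost path #2: 6→9→3 push 10 @ unit cost 9 (adds 90)
total cost = 132

Minimum cost for 17 units: 132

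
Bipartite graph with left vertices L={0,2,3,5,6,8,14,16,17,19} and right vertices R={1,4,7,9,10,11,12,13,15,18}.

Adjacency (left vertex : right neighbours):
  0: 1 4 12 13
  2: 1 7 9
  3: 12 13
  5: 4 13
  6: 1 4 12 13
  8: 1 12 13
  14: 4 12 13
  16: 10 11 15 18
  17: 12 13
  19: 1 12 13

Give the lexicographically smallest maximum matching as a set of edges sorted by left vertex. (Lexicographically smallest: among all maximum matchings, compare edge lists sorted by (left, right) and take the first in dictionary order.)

|M| = 6 (so the lex-smallest maximum matching has 6 edges)
process left vertices in ascending order; for each, take the smallest-labelled available neighbour that still permits 6 edges overall, or leave it unmatched if none does
lex-smallest matching: {0-1, 2-7, 3-12, 5-4, 6-13, 16-10}

Lex-smallest maximum matching: {(0,1), (2,7), (3,12), (5,4), (6,13), (16,10)}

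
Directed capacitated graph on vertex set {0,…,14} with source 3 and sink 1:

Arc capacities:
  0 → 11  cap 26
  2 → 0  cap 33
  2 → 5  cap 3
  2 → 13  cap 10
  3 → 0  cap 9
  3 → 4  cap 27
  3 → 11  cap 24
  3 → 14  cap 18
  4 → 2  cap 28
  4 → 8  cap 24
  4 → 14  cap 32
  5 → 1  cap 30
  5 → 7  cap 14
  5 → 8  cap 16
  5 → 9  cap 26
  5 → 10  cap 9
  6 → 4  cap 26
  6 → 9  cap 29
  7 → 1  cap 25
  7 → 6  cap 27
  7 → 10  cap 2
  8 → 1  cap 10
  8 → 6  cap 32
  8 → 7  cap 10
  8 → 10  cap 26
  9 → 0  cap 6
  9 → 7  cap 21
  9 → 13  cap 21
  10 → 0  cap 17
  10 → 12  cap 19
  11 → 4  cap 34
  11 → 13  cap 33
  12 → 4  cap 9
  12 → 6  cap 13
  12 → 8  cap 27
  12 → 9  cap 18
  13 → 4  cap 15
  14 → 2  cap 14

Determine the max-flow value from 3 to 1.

Maximum flow value: 27

augment #1: 3→4→8→1 bottleneck 10, total now 10
augment #2: 3→4→2→5→1 bottleneck 3, total now 13
augment #3: 3→4→8→7→1 bottleneck 10, total now 23
augment #4: 3→4→8→6→9→7→1 bottleneck 4, total now 27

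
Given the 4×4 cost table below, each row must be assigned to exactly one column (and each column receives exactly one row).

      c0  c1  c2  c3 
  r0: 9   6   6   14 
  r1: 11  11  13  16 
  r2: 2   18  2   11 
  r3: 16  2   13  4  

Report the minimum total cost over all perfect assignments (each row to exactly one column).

Minimum assignment cost: 23

one of 2 optimal assignments: row0→col1 (cost 6), row1→col0 (cost 11), row2→col2 (cost 2), row3→col3 (cost 4)
total = 6 + 11 + 2 + 4 = 23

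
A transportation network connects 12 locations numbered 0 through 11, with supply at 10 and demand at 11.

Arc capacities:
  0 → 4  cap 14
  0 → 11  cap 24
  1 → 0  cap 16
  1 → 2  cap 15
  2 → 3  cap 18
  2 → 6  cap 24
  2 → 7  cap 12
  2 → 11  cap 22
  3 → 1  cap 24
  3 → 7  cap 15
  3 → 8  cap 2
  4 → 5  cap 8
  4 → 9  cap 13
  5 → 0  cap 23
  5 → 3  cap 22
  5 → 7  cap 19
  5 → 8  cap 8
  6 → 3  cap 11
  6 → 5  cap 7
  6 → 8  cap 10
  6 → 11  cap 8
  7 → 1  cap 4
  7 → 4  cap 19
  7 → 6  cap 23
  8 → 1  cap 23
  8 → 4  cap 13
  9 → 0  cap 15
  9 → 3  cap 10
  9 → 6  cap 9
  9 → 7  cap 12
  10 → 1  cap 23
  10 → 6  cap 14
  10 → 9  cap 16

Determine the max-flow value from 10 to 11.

augment #1: 10→6→11 bottleneck 8, total now 8
augment #2: 10→1→0→11 bottleneck 16, total now 24
augment #3: 10→1→2→11 bottleneck 7, total now 31
augment #4: 10→9→0→11 bottleneck 8, total now 39
augment #5: 10→6→3→1→2→11 bottleneck 6, total now 45
augment #6: 10→9→0→1→2→11 bottleneck 2, total now 47

Maximum flow value: 47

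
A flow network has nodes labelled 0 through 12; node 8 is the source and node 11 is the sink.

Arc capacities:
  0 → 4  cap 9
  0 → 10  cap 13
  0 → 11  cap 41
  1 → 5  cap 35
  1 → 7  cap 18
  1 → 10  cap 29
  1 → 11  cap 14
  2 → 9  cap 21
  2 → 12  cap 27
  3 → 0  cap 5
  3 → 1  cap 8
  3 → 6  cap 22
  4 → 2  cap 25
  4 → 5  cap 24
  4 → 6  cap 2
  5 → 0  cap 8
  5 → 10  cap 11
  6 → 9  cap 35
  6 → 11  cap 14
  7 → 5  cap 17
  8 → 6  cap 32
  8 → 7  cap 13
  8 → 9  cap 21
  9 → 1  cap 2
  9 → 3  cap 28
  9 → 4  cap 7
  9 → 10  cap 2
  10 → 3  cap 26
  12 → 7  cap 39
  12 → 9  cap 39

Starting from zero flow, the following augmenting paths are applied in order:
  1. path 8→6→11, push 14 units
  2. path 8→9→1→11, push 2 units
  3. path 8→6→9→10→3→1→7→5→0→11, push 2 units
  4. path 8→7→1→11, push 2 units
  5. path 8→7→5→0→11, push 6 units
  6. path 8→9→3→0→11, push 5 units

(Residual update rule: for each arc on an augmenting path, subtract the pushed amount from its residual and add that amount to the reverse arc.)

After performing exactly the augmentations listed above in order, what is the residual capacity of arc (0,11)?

after path 1 (8→6→11, push 14): res(0,11)=41
after path 2 (8→9→1→11, push 2): res(0,11)=41
after path 3 (8→6→9→10→3→1→7→5→0→11, push 2): res(0,11)=39
after path 4 (8→7→1→11, push 2): res(0,11)=39
after path 5 (8→7→5→0→11, push 6): res(0,11)=33
after path 6 (8→9→3→0→11, push 5): res(0,11)=28

Residual capacity of (0,11): 28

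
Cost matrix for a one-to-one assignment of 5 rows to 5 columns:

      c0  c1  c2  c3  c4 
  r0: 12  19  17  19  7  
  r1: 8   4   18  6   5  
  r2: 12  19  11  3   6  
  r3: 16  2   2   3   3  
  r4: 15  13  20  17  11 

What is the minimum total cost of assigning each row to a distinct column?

optimal assignment: row0→col4 (cost 7), row1→col1 (cost 4), row2→col3 (cost 3), row3→col2 (cost 2), row4→col0 (cost 15)
total = 7 + 4 + 3 + 2 + 15 = 31

Minimum assignment cost: 31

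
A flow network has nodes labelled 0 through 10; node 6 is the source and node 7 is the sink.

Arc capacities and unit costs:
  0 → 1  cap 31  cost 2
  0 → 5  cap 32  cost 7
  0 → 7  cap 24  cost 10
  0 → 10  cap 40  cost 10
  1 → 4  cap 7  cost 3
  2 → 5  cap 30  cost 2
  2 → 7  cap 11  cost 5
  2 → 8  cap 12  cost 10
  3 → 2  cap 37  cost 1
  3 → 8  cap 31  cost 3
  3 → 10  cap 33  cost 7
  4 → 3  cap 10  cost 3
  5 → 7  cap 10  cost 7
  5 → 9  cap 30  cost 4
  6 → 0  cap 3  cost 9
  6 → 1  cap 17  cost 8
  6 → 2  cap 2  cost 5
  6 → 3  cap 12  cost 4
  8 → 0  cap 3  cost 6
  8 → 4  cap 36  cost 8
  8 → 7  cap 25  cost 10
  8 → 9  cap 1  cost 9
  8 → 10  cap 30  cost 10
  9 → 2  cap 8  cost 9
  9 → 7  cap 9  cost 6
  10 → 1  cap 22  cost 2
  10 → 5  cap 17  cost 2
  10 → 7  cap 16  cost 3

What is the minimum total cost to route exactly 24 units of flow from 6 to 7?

shortest-cost path #1: 6→2→7 push 2 @ unit cost 10 (adds 20)
shortest-cost path #2: 6→3→2→7 push 9 @ unit cost 10 (adds 90)
shortest-cost path #3: 6→3→10→7 push 3 @ unit cost 14 (adds 42)
shortest-cost path #4: 6→0→7 push 3 @ unit cost 19 (adds 57)
shortest-cost path #5: 6→1→4→3→10→7 push 7 @ unit cost 24 (adds 168)
total cost = 377

Minimum cost for 24 units: 377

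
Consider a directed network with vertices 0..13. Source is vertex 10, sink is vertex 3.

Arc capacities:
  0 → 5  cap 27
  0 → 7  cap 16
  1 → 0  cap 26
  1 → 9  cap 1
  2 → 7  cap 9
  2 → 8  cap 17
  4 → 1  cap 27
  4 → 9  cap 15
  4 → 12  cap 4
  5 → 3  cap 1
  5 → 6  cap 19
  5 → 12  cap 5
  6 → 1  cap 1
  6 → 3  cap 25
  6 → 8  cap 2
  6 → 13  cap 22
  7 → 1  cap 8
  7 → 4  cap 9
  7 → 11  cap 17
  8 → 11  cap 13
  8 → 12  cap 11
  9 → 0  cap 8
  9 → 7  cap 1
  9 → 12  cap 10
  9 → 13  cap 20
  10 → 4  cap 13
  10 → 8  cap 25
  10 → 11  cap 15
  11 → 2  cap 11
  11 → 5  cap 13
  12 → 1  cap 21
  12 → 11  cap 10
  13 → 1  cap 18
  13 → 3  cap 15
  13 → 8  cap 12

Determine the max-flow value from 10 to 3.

augment #1: 10→11→5→3 bottleneck 1, total now 1
augment #2: 10→4→9→13→3 bottleneck 13, total now 14
augment #3: 10→11→5→6→3 bottleneck 12, total now 26
augment #4: 10→8→12→1→9→13→3 bottleneck 1, total now 27
augment #5: 10→8→12→1→0→5→6→3 bottleneck 7, total now 34
augment #6: 10→11→2→7→4→9→13→3 bottleneck 1, total now 35

Maximum flow value: 35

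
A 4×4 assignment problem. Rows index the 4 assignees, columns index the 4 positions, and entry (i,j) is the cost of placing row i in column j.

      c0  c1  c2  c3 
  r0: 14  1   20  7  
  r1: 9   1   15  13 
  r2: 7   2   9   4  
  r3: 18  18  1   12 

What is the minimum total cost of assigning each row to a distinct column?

optimal assignment: row0→col1 (cost 1), row1→col0 (cost 9), row2→col3 (cost 4), row3→col2 (cost 1)
total = 1 + 9 + 4 + 1 = 15

Minimum assignment cost: 15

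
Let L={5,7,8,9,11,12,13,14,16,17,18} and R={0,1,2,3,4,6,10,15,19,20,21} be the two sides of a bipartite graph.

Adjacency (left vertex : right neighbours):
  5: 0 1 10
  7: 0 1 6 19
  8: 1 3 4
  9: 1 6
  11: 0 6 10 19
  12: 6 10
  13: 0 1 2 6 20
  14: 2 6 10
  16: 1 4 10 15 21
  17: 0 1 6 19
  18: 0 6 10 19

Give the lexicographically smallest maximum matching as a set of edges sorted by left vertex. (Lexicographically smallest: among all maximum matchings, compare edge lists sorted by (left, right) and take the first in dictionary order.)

Lex-smallest maximum matching: {(5,0), (7,1), (8,3), (9,6), (11,10), (13,20), (14,2), (16,4), (17,19)}

|M| = 9 (so the lex-smallest maximum matching has 9 edges)
process left vertices in ascending order; for each, take the smallest-labelled available neighbour that still permits 9 edges overall, or leave it unmatched if none does
lex-smallest matching: {5-0, 7-1, 8-3, 9-6, 11-10, 13-20, 14-2, 16-4, 17-19}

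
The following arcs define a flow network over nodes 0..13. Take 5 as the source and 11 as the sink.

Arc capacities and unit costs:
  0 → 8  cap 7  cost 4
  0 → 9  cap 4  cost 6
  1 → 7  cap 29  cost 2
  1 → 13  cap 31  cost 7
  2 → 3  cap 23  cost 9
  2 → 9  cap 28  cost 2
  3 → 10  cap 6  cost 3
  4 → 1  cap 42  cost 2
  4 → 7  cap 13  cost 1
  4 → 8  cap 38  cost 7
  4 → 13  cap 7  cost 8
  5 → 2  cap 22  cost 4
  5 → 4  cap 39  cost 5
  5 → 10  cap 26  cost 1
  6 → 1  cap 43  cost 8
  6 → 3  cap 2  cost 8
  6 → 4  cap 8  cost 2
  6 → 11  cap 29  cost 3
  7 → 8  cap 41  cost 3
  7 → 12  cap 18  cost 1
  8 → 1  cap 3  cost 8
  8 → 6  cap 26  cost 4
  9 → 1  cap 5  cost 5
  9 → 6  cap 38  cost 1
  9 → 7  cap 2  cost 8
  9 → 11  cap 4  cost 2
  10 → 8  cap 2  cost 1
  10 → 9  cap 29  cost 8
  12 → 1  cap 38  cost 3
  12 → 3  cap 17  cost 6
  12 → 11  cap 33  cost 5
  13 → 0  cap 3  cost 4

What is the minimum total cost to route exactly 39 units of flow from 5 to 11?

shortest-cost path #1: 5→2→9→11 push 4 @ unit cost 8 (adds 32)
shortest-cost path #2: 5→10→8→6→11 push 2 @ unit cost 9 (adds 18)
shortest-cost path #3: 5→2→9→6→11 push 18 @ unit cost 10 (adds 180)
shortest-cost path #4: 5→4→7→12→11 push 13 @ unit cost 12 (adds 156)
shortest-cost path #5: 5→10→9→6→11 push 2 @ unit cost 13 (adds 26)
total cost = 412

Minimum cost for 39 units: 412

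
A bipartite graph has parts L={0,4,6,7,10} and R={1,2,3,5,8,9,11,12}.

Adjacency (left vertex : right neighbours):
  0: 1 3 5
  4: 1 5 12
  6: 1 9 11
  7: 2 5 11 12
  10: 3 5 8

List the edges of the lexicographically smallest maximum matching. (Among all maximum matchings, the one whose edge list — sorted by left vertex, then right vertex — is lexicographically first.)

Lex-smallest maximum matching: {(0,1), (4,5), (6,9), (7,2), (10,3)}

|M| = 5 (so the lex-smallest maximum matching has 5 edges)
process left vertices in ascending order; for each, take the smallest-labelled available neighbour that still permits 5 edges overall, or leave it unmatched if none does
lex-smallest matching: {0-1, 4-5, 6-9, 7-2, 10-3}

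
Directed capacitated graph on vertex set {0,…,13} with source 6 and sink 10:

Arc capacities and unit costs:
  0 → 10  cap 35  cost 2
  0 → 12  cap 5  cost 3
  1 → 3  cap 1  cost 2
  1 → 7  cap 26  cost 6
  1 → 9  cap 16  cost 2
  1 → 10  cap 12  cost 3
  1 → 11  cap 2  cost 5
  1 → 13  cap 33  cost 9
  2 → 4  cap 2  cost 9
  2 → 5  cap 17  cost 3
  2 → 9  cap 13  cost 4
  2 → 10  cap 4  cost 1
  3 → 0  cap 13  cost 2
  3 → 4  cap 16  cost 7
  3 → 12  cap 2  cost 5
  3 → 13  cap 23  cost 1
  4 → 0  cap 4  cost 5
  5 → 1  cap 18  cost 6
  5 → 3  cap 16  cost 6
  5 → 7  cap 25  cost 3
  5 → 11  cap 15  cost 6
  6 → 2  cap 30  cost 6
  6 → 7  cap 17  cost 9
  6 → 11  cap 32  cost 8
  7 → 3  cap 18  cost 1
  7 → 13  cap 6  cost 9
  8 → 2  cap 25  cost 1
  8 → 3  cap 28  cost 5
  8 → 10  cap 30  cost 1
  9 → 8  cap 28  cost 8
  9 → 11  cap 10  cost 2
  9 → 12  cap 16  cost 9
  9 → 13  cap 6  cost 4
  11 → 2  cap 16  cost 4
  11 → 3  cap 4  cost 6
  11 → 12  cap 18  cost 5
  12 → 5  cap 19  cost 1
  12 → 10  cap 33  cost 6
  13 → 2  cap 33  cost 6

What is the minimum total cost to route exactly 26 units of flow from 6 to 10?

shortest-cost path #1: 6→2→10 push 4 @ unit cost 7 (adds 28)
shortest-cost path #2: 6→7→3→0→10 push 13 @ unit cost 14 (adds 182)
shortest-cost path #3: 6→2→5→1→10 push 9 @ unit cost 18 (adds 162)
total cost = 372

Minimum cost for 26 units: 372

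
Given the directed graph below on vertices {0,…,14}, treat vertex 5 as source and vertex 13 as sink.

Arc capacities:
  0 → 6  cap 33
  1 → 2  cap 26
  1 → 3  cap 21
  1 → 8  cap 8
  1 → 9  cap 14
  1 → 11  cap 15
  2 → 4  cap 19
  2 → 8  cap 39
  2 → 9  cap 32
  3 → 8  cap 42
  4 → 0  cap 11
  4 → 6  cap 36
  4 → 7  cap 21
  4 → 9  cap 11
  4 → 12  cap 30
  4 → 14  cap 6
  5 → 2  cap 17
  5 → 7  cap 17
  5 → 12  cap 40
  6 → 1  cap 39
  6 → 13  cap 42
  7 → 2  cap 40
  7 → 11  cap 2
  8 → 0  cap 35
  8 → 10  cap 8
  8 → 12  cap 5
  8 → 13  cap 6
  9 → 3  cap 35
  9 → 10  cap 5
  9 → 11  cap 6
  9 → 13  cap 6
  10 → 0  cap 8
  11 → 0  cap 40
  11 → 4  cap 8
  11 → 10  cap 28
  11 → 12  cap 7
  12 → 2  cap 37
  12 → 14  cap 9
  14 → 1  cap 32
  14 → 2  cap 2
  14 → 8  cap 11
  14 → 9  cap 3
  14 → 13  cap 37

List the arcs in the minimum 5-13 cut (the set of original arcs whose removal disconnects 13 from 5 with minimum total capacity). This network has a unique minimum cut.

Min-cut arcs: {(4,14), (6,13), (8,13), (9,13), (12,14)} (total capacity 69)

augment #1: 5→2→8→13 push 6
augment #2: 5→2→9→13 push 6
augment #3: 5→12→14→13 push 9
augment #4: 5→2→4→6→13 push 5
augment #5: 5→7→2→4→6→13 push 14
augment #6: 5→7→11→0→6→13 push 2
augment #7: 5→7→2→8→0→6→13 push 1
augment #8: 5→12→2→8→0→6→13 push 20
augment #9: 5→12→2→9→11→4→14→13 push 6
max flow = 69; residual-reachable set from 5 gives S-side
cut edges (S→T): {(4,14), (6,13), (8,13), (9,13), (12,14)} total cap 69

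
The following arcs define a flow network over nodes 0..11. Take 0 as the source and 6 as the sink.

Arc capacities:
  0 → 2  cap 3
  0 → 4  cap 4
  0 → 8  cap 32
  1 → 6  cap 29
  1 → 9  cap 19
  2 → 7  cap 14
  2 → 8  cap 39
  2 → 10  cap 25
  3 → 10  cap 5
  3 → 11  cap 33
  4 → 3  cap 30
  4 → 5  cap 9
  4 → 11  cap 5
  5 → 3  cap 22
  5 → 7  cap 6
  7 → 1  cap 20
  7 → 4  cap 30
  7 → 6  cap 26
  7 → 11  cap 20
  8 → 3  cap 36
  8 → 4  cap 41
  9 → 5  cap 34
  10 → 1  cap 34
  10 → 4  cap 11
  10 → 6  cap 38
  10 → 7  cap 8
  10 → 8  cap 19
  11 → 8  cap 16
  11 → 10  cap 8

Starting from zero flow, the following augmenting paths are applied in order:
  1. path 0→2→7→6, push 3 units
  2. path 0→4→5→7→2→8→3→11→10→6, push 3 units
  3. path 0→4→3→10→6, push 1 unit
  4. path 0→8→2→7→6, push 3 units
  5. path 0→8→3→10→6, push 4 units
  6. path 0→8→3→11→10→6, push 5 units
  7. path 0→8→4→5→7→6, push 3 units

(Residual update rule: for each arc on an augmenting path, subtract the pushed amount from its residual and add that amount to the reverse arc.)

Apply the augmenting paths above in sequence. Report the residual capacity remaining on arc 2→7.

Residual capacity of (2,7): 11

after path 1 (0→2→7→6, push 3): res(2,7)=11
after path 2 (0→4→5→7→2→8→3→11→10→6, push 3): res(2,7)=14
after path 3 (0→4→3→10→6, push 1): res(2,7)=14
after path 4 (0→8→2→7→6, push 3): res(2,7)=11
after path 5 (0→8→3→10→6, push 4): res(2,7)=11
after path 6 (0→8→3→11→10→6, push 5): res(2,7)=11
after path 7 (0→8→4→5→7→6, push 3): res(2,7)=11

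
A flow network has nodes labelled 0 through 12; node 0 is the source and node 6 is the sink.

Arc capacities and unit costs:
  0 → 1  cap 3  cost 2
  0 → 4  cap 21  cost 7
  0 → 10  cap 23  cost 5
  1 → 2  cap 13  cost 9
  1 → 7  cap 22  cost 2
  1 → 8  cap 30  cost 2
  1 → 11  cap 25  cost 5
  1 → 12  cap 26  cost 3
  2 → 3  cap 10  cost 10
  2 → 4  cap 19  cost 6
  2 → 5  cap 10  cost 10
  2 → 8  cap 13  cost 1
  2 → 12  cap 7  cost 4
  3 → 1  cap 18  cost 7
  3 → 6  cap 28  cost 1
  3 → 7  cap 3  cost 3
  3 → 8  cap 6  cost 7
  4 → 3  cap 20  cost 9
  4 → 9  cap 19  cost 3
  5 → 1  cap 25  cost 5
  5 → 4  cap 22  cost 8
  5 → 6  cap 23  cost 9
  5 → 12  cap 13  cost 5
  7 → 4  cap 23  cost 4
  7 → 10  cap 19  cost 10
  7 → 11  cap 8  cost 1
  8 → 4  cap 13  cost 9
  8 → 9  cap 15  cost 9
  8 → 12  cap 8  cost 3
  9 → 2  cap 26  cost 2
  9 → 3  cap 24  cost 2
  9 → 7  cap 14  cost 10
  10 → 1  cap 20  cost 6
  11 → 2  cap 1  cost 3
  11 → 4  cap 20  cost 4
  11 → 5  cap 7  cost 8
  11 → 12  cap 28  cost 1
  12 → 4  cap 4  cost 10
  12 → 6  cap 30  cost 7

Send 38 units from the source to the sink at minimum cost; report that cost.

shortest-cost path #1: 0→1→12→6 push 3 @ unit cost 12 (adds 36)
shortest-cost path #2: 0→4→9→3→6 push 19 @ unit cost 13 (adds 247)
shortest-cost path #3: 0→4→3→6 push 2 @ unit cost 17 (adds 34)
shortest-cost path #4: 0→10→1→12→6 push 14 @ unit cost 21 (adds 294)
total cost = 611

Minimum cost for 38 units: 611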